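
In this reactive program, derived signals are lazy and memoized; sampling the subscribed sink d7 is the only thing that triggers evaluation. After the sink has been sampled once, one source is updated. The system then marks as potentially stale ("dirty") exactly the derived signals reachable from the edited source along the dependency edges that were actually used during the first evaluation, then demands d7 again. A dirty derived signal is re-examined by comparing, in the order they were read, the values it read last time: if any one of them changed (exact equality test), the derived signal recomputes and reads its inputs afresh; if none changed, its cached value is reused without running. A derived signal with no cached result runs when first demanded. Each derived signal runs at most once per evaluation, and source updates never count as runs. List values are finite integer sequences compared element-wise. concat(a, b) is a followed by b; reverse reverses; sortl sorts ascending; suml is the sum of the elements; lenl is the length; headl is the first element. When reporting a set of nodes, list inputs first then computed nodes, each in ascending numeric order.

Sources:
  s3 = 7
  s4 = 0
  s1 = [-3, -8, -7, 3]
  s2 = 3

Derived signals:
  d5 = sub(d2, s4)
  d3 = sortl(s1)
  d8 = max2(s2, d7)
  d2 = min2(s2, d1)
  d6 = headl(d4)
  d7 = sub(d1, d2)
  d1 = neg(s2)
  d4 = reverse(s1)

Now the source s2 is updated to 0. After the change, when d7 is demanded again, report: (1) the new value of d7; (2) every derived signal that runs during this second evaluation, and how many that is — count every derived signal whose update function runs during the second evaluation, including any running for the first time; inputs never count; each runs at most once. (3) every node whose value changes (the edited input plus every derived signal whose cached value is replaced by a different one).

Demanding d7 again yields 0.
3 derived signals run: d1, d2, d7.
The nodes whose values change: s2, d1, d2.

First demand of the output computes:
  d1 = neg(3) = -3
  d2 = min2(3, -3) = -3
  d7 = sub(-3, -3) = 0

After the edit, cleaning proceeds:
  d1: a read changed (s2 3->0) — executes, giving 0.
  d2: a read changed (s2 3->0; d1 -3->0) — executes, giving 0.
  d7: a read changed (d1 -3->0; d2 -3->0) — executes, giving 0 — identical to its old value.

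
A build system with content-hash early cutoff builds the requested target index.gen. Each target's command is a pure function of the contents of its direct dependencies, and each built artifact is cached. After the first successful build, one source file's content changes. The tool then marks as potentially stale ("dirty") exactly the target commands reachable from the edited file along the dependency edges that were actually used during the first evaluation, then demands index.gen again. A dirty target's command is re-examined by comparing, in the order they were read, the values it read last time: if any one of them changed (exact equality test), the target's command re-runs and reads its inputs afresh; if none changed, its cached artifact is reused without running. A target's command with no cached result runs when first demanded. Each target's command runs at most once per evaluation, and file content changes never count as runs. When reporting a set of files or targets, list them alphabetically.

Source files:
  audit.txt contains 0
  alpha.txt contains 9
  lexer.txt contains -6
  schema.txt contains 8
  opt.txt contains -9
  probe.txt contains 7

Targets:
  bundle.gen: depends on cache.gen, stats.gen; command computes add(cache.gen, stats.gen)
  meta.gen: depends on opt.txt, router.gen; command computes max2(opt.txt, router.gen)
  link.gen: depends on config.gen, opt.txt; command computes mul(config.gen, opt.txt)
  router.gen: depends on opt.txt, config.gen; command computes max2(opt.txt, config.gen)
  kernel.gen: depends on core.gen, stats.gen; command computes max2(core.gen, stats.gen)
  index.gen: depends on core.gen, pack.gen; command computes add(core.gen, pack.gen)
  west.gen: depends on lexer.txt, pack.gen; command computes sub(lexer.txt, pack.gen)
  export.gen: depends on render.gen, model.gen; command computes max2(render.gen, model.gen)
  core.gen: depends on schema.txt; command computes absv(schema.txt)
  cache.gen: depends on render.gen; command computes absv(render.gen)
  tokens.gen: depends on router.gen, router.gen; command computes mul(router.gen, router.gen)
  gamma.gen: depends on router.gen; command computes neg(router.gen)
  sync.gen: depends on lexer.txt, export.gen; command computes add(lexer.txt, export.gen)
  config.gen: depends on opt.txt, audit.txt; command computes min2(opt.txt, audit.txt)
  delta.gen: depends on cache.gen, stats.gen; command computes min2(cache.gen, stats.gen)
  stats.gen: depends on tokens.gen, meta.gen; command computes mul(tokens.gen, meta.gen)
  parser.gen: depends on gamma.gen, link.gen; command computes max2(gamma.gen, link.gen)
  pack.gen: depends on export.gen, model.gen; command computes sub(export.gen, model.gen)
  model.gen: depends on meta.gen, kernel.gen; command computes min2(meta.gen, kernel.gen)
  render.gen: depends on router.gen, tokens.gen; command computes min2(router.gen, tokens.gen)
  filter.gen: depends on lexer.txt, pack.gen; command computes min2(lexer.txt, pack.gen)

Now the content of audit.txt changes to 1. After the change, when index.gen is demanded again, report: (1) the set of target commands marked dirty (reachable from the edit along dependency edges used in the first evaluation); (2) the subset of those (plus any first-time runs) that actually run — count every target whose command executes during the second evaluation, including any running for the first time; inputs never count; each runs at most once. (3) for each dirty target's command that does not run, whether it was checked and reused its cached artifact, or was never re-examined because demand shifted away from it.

Marked dirty: config.gen, export.gen, index.gen, kernel.gen, meta.gen, model.gen, pack.gen, render.gen, router.gen, stats.gen, tokens.gen.
Target commands that run: config.gen — 1 in total.
Checked but reused from cache: export.gen, index.gen, kernel.gen, meta.gen, model.gen, pack.gen, render.gen, router.gen, stats.gen, tokens.gen.
Key observation: the change is absorbed at config.gen — it re-runs but produces the same value, and the output's value is unchanged.

First evaluation (everything demanded from the output):
  config.gen = min2(-9, 0) = -9
  core.gen = absv(8) = 8
  router.gen = max2(-9, -9) = -9
  meta.gen = max2(-9, -9) = -9
  tokens.gen = mul(-9, -9) = 81
  render.gen = min2(-9, 81) = -9
  stats.gen = mul(81, -9) = -729
  kernel.gen = max2(8, -729) = 8
  model.gen = min2(-9, 8) = -9
  export.gen = max2(-9, -9) = -9
  pack.gen = sub(-9, -9) = 0
  index.gen = add(8, 0) = 8

Propagation after the edit:
  config.gen: runs — audit.txt 0->1; result -9 (same value as before).
  router.gen: checked — values it read are unchanged (opt.txt unchanged, config.gen unchanged); reused cached -9 without running.
  meta.gen: checked — values it read are unchanged (opt.txt unchanged, router.gen unchanged); reused cached -9 without running.
  tokens.gen: checked — values it read are unchanged (router.gen unchanged, router.gen unchanged); reused cached 81 without running.
  render.gen: checked — values it read are unchanged (router.gen unchanged, tokens.gen unchanged); reused cached -9 without running.
  stats.gen: checked — values it read are unchanged (tokens.gen unchanged, meta.gen unchanged); reused cached -729 without running.
  kernel.gen: checked — values it read are unchanged (core.gen unchanged, stats.gen unchanged); reused cached 8 without running.
  model.gen: checked — values it read are unchanged (meta.gen unchanged, kernel.gen unchanged); reused cached -9 without running.
  export.gen: checked — values it read are unchanged (render.gen unchanged, model.gen unchanged); reused cached -9 without running.
  pack.gen: checked — values it read are unchanged (export.gen unchanged, model.gen unchanged); reused cached 0 without running.
  index.gen: checked — values it read are unchanged (core.gen unchanged, pack.gen unchanged); reused cached 8 without running.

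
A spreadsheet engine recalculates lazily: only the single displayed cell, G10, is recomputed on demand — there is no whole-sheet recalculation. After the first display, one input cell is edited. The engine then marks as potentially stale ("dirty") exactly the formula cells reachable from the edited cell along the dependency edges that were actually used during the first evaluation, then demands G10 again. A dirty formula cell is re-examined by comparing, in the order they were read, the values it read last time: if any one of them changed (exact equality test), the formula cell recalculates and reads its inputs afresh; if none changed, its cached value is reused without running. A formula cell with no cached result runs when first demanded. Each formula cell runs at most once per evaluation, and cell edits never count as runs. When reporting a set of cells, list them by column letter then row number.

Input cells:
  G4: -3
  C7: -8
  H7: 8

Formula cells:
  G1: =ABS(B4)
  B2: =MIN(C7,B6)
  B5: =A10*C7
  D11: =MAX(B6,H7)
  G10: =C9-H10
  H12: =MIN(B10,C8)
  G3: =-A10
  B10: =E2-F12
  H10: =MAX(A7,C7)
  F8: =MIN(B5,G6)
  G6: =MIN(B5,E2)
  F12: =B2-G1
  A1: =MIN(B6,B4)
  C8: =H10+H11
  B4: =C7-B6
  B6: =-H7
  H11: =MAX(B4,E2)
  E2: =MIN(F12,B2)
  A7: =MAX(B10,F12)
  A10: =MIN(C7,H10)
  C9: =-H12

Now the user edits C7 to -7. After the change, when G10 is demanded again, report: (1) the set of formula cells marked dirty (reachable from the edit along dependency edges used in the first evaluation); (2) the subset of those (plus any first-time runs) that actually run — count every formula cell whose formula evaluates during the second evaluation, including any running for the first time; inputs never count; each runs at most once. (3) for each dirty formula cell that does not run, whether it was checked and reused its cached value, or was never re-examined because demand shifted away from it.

First evaluation (everything demanded from the output):
  B6 = -(8) = -8
  B2 = MIN(-8, -8) = -8
  B4 = -8 - -8 = 0
  G1 = ABS(0) = 0
  F12 = -8 - 0 = -8
  E2 = MIN(-8, -8) = -8
  B10 = -8 - -8 = 0
  A7 = MAX(0, -8) = 0
  H10 = MAX(0, -8) = 0
  H11 = MAX(0, -8) = 0
  C8 = 0 + 0 = 0
  H12 = MIN(0, 0) = 0
  C9 = -(0) = 0
  G10 = 0 - 0 = 0

Propagation after the edit:
  B2: runs — C7 -8->-7; result -8 (same value as before).
  B4: runs — C7 -8->-7; result 1.
  G1: runs — B4 0->1; result 1.
  F12: runs — G1 0->1; result -9.
  E2: runs — F12 -8->-9; result -9.
  B10: runs — E2 -8->-9; F12 -8->-9; result 0 (same value as before).
  A7: runs — F12 -8->-9; result 0 (same value as before).
  H10: runs — C7 -8->-7; result 0 (same value as before).
  H11: runs — B4 0->1; E2 -8->-9; result 1.
  C8: runs — H11 0->1; result 1.
  H12: runs — C8 0->1; result 0 (same value as before).
  C9: checked — values it read are unchanged (H12 unchanged); reused cached 0 without running.
  G10: checked — values it read are unchanged (C9 unchanged, H10 unchanged); reused cached 0 without running.

Key observation: the cutoff stops propagation at C9 — its inputs' values are unchanged, so it reuses its cache.

Marked dirty: A7, B2, B4, B10, C8, C9, E2, F12, G1, G10, H10, H11, H12.
Formula cells that run: A7, B2, B4, B10, C8, E2, F12, G1, H10, H11, H12 — 11 in total.
Checked but reused from cache: C9, G10.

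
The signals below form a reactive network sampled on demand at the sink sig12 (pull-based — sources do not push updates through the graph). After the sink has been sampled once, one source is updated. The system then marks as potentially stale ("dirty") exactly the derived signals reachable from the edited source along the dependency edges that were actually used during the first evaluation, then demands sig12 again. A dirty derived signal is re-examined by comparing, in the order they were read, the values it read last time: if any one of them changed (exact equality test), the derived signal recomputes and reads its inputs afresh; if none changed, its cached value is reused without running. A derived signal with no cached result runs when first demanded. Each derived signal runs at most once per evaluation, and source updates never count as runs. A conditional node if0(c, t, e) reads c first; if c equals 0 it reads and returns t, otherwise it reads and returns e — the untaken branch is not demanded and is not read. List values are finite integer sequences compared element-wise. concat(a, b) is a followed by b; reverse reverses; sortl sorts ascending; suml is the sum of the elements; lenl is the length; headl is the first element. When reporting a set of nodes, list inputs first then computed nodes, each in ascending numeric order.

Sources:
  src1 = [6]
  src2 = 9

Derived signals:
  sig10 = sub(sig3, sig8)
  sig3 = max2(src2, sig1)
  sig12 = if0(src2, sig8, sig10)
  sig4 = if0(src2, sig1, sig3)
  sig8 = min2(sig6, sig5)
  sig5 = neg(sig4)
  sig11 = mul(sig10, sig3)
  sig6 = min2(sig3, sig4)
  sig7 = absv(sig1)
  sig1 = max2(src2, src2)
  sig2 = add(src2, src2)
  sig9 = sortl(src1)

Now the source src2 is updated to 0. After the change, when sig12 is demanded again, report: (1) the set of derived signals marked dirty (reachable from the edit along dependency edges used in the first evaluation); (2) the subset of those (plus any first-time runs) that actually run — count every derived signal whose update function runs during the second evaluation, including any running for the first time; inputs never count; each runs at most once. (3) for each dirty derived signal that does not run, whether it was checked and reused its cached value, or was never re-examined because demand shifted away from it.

Dirty set: sig1, sig3, sig4, sig5, sig6, sig8, sig10, sig12.
Run set: sig1, sig3, sig4, sig5, sig6, sig8, sig12 (7 run).
Left stale — demand moved off them: sig10.
The important point: the flipped condition redirects demand; sig10 is left stale, never re-checked.

Initial pass — values computed on the first demand:
  sig1 = max2(9, 9) = 9
  sig3 = max2(9, 9) = 9
  sig4 = if0(src2=9 -> else branch sig3) = 9
  sig5 = neg(9) = -9
  sig6 = min2(9, 9) = 9
  sig8 = min2(9, -9) = -9
  sig10 = sub(9, -9) = 18
  sig12 = if0(src2=9 -> else branch sig10) = 18

Second demand — change propagation:
  sig1: re-runs because src2 9->0; src2 9->0; new result 0.
  sig3: re-runs because src2 9->0; sig1 9->0; new result 0.
  sig4: re-runs because src2 9->0; sig3 9->0; new result 0.
  sig5: re-runs because sig4 9->0; new result 0.
  sig6: re-runs because sig3 9->0; sig4 9->0; new result 0.
  sig8: re-runs because sig6 9->0; sig5 -9->0; new result 0.
  sig10: dirty yet unreached — the second evaluation never asks for it.
  sig12: re-runs because src2 9->0; new result 0.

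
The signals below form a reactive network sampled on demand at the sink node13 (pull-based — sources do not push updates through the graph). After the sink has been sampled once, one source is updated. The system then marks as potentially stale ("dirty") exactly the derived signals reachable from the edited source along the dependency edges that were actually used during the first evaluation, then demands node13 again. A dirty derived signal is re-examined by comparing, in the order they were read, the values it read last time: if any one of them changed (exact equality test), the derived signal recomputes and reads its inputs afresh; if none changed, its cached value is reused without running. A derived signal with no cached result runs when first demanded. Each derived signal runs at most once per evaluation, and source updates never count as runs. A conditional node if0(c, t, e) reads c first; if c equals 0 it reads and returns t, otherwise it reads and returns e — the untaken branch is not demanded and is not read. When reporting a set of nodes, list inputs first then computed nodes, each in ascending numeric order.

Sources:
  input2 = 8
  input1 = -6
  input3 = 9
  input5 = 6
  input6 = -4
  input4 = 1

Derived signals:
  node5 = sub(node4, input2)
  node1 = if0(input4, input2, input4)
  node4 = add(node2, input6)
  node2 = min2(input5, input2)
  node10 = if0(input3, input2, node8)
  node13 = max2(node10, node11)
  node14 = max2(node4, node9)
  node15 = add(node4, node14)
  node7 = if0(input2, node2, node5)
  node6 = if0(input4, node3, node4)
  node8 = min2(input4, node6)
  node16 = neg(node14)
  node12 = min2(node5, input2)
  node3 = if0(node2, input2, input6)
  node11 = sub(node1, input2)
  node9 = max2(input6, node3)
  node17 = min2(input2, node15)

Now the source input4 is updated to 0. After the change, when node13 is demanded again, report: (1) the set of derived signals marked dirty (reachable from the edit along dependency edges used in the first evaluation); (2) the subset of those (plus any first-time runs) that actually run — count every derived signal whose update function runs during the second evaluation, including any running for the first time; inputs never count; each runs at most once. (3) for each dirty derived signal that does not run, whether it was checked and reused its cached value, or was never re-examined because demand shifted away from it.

Dirty set: node1, node6, node8, node10, node11, node13.
Run set: node1, node3, node6, node8, node10, node11, node13 (7 run).
All dirty derived signals ended up running.
The important point: the flipped condition pulls in fresh nodes; node3 runs for the first time.

Initial pass — values computed on the first demand:
  node1 = if0(input4=1 -> else branch input4) = 1
  node2 = min2(6, 8) = 6
  node4 = add(6, -4) = 2
  node6 = if0(input4=1 -> else branch node4) = 2
  node8 = min2(1, 2) = 1
  node10 = if0(input3=9 -> else branch node8) = 1
  node11 = sub(1, 8) = -7
  node13 = max2(1, -7) = 1

Second demand — change propagation:
  node1: re-runs because input4 1->0; input4 1->0; new result 8.
  node3: newly demanded (no cache) — executes and yields -4.
  node6: re-runs because input4 1->0; new result -4.
  node8: re-runs because input4 1->0; node6 2->-4; new result -4.
  node10: re-runs because node8 1->-4; new result -4.
  node11: re-runs because node1 1->8; new result 0.
  node13: re-runs because node10 1->-4; node11 -7->0; new result 0.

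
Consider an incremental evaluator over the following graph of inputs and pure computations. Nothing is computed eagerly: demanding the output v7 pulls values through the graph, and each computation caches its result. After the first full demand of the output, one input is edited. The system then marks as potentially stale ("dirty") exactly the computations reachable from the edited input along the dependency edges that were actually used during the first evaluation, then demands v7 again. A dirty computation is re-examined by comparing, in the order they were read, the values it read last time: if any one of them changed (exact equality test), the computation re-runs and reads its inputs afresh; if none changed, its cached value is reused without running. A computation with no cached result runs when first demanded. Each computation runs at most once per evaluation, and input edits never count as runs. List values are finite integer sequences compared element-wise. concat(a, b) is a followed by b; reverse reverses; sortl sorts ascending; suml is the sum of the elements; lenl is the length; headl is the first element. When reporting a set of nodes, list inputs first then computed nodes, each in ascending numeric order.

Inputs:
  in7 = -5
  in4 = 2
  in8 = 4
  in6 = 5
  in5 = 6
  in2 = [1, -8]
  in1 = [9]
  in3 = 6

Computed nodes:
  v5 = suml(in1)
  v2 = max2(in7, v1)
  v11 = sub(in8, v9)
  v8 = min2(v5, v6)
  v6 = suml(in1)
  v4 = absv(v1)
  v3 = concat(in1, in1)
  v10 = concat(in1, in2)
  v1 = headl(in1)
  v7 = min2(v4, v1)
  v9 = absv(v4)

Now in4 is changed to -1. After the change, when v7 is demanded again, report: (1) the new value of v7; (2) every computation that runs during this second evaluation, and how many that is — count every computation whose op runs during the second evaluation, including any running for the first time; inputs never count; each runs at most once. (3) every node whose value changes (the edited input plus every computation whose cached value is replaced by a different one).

Initial pass — values computed on the first demand:
  v1 = headl([9]) = 9
  v4 = absv(9) = 9
  v7 = min2(9, 9) = 9

Second demand — change propagation:
  no demanded computation ever read in4, so the edit dirties nothing and nothing runs.

The important point: nothing the output needs ever reads in4, so the edit is invisible to it.

v7 now evaluates to 9.
Run set: none (0 run).
Changed values: in4.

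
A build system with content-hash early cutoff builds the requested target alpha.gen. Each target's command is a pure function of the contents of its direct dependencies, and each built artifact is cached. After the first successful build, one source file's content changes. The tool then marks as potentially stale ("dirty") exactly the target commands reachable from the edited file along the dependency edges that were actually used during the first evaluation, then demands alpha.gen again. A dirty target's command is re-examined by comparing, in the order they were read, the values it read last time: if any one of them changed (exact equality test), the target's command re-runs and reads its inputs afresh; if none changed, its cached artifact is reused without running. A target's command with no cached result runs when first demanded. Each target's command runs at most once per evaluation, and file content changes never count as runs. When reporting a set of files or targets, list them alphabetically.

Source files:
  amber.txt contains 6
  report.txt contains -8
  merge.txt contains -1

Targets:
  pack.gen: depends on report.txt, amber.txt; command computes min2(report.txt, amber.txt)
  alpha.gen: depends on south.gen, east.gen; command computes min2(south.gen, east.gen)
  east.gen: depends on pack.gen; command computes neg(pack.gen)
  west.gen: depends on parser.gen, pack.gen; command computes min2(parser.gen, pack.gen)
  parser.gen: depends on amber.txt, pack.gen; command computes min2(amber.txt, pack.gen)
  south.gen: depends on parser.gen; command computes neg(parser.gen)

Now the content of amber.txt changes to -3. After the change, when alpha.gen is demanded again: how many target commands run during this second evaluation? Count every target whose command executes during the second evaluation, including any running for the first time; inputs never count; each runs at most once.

First evaluation (everything demanded from the output):
  pack.gen = min2(-8, 6) = -8
  east.gen = neg(-8) = 8
  parser.gen = min2(6, -8) = -8
  south.gen = neg(-8) = 8
  alpha.gen = min2(8, 8) = 8

Propagation after the edit:
  pack.gen: runs — amber.txt 6->-3; result -8 (same value as before).
  east.gen: checked — values it read are unchanged (pack.gen unchanged); reused cached 8 without running.
  parser.gen: runs — amber.txt 6->-3; result -8 (same value as before).
  south.gen: checked — values it read are unchanged (parser.gen unchanged); reused cached 8 without running.
  alpha.gen: checked — values it read are unchanged (south.gen unchanged, east.gen unchanged); reused cached 8 without running.

Key observation: the cutoff stops propagation at east.gen — its inputs' values are unchanged, so it reuses its cache.

Target commands that run: pack.gen, parser.gen — 2 in total.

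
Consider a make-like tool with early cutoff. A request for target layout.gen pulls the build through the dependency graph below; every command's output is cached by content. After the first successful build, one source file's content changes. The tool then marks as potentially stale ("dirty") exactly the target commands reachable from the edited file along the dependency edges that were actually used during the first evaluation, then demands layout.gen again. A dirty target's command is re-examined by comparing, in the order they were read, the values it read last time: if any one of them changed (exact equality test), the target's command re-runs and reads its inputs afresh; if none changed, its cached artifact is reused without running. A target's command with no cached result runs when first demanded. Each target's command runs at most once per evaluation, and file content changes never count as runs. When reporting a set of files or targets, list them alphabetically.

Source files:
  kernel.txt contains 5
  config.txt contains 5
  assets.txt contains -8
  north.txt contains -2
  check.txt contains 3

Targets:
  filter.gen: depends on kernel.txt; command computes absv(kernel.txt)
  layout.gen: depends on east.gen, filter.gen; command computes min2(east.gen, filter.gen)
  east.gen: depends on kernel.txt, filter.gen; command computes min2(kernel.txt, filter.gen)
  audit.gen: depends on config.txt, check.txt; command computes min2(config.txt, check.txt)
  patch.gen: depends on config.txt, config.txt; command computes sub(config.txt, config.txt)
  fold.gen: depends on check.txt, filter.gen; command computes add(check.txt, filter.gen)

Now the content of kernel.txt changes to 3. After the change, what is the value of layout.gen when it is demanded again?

First demand of the output computes:
  filter.gen = absv(5) = 5
  east.gen = min2(5, 5) = 5
  layout.gen = min2(5, 5) = 5

After the edit, cleaning proceeds:
  filter.gen: a read changed (kernel.txt 5->3) — executes, giving 3.
  east.gen: a read changed (kernel.txt 5->3; filter.gen 5->3) — executes, giving 3.
  layout.gen: a read changed (east.gen 5->3; filter.gen 5->3) — executes, giving 3.

Demanding layout.gen again yields 3.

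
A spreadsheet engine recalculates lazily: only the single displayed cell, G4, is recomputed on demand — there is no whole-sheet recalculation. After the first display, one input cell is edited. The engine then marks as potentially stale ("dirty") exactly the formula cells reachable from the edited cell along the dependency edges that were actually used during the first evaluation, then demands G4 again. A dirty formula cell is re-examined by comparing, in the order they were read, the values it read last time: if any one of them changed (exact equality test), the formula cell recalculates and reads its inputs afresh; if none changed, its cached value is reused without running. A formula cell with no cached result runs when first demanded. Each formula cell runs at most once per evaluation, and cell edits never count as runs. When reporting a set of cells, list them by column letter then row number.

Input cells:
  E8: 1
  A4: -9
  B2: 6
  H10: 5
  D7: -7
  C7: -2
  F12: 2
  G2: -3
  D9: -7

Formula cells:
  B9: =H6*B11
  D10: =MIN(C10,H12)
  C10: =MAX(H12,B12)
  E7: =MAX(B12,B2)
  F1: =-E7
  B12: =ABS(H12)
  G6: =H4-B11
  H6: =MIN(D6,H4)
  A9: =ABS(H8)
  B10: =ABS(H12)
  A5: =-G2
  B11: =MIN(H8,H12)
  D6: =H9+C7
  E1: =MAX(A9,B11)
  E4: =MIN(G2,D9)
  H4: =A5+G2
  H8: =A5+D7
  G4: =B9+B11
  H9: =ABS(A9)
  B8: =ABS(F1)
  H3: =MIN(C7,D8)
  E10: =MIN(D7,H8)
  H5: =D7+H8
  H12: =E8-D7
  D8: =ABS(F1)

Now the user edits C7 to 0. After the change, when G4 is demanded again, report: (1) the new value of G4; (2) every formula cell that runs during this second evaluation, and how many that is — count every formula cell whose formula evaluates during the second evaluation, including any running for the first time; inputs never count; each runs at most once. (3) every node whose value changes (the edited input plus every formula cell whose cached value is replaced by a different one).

First evaluation (everything demanded from the output):
  A5 = -(-3) = 3
  H4 = 3 + -3 = 0
  H8 = 3 + -7 = -4
  A9 = ABS(-4) = 4
  H9 = ABS(4) = 4
  D6 = 4 + -2 = 2
  H6 = MIN(2, 0) = 0
  H12 = 1 - -7 = 8
  B11 = MIN(-4, 8) = -4
  B9 = 0 * -4 = 0
  G4 = 0 + -4 = -4

Propagation after the edit:
  D6: runs — C7 -2->0; result 4.
  H6: runs — D6 2->4; result 0 (same value as before).
  B9: checked — values it read are unchanged (H6 unchanged, B11 unchanged); reused cached 0 without running.
  G4: checked — values it read are unchanged (B9 unchanged, B11 unchanged); reused cached -4 without running.

Key observation: the change is absorbed at H6 — it re-runs but produces the same value, and the output's value is unchanged.

New value of G4: -4.
Formula cells that run: D6, H6 — 2 in total.
Values that change: C7, D6.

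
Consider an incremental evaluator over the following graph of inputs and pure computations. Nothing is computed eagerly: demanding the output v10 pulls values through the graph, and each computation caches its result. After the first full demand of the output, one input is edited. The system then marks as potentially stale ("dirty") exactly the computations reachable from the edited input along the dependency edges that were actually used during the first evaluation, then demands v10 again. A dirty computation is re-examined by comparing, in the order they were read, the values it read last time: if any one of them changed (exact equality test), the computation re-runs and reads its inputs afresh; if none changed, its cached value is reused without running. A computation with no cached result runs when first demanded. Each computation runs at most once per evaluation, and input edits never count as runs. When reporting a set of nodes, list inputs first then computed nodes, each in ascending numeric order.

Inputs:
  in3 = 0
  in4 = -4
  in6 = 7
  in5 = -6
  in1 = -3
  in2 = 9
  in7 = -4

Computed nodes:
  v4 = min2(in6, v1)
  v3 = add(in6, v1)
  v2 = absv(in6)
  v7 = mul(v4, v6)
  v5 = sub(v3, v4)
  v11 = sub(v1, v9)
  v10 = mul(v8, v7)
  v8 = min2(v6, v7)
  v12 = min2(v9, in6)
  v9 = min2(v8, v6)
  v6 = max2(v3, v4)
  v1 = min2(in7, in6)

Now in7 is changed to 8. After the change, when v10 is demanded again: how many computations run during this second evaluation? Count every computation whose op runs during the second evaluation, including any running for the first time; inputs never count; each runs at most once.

Run set: v1, v3, v4, v6, v7, v8, v10 (7 run).

Initial pass — values computed on the first demand:
  v1 = min2(-4, 7) = -4
  v3 = add(7, -4) = 3
  v4 = min2(7, -4) = -4
  v6 = max2(3, -4) = 3
  v7 = mul(-4, 3) = -12
  v8 = min2(3, -12) = -12
  v10 = mul(-12, -12) = 144

Second demand — change propagation:
  v1: re-runs because in7 -4->8; new result 7.
  v3: re-runs because v1 -4->7; new result 14.
  v4: re-runs because v1 -4->7; new result 7.
  v6: re-runs because v3 3->14; v4 -4->7; new result 14.
  v7: re-runs because v4 -4->7; v6 3->14; new result 98.
  v8: re-runs because v6 3->14; v7 -12->98; new result 14.
  v10: re-runs because v8 -12->14; v7 -12->98; new result 1372.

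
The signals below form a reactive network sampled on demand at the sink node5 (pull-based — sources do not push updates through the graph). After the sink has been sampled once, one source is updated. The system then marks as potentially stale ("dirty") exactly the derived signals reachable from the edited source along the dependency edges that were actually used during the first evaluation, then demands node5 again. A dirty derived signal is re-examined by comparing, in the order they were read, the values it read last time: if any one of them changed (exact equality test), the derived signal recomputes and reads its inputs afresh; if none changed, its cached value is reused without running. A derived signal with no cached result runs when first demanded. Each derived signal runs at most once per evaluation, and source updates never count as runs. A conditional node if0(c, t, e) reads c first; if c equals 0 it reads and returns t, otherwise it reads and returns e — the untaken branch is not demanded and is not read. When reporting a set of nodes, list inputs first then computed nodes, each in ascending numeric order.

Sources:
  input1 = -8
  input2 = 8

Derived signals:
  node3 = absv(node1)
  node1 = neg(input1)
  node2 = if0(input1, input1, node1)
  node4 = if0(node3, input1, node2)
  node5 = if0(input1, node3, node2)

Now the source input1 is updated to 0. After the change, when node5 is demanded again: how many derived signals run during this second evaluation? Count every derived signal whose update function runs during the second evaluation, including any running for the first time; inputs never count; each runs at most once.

Initial pass — values computed on the first demand:
  node1 = neg(-8) = 8
  node2 = if0(input1=-8 -> else branch node1) = 8
  node5 = if0(input1=-8 -> else branch node2) = 8

Second demand — change propagation:
  node1: re-runs because input1 -8->0; new result 0.
  node2: dirty yet unreached — the second evaluation never asks for it.
  node3: newly demanded (no cache) — executes and yields 0.
  node5: re-runs because input1 -8->0; new result 0.

The important point: the flipped condition redirects demand; node2 is left stale, never re-checked.

Run set: node1, node3, node5 (3 run).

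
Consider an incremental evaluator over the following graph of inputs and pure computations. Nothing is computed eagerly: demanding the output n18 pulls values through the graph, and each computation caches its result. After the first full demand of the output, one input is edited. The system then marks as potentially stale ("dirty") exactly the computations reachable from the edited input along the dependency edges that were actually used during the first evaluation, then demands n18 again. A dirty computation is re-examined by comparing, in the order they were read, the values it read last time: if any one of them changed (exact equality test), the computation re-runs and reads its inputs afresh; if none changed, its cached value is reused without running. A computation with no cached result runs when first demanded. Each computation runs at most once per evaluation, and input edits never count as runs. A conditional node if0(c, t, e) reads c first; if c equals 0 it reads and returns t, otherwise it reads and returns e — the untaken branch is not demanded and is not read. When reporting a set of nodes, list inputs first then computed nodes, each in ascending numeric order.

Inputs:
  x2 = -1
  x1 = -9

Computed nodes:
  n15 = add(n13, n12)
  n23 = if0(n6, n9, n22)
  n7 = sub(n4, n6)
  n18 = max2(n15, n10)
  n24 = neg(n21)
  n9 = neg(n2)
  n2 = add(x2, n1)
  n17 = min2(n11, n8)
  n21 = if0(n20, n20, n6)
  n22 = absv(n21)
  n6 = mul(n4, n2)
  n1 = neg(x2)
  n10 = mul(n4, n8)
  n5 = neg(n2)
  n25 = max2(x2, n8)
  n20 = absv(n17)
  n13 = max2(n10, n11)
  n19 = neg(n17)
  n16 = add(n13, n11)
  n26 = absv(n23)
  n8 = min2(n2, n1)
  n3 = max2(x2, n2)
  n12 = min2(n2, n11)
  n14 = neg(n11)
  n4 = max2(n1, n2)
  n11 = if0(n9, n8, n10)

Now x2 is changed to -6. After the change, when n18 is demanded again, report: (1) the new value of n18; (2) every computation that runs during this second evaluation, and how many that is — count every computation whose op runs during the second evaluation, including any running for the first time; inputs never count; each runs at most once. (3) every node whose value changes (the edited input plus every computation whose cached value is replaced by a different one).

n18 now evaluates to 0.
Run set: n1, n2, n4, n8, n10 (5 run).
Changed values: x2, n1, n4.
The important point: at n9 every value read last time is unchanged, so the dirty flag clears without a run.

Initial pass — values computed on the first demand:
  n1 = neg(-1) = 1
  n2 = add(-1, 1) = 0
  n4 = max2(1, 0) = 1
  n8 = min2(0, 1) = 0
  n9 = neg(0) = 0
  n10 = mul(1, 0) = 0
  n11 = if0(n9=0 -> then branch n8) = 0
  n12 = min2(0, 0) = 0
  n13 = max2(0, 0) = 0
  n15 = add(0, 0) = 0
  n18 = max2(0, 0) = 0

Second demand — change propagation:
  n1: re-runs because x2 -1->-6; new result 6.
  n2: re-runs because x2 -1->-6; n1 1->6; new result 0 (unchanged).
  n4: re-runs because n1 1->6; new result 6.
  n8: re-runs because n1 1->6; new result 0 (unchanged).
  n9: re-examined; everything it read last time is the same (n2 unchanged) — cache 0 kept, no run.
  n10: re-runs because n4 1->6; new result 0 (unchanged).
  n11: re-examined; everything it read last time is the same (n9 unchanged, n8 unchanged) — cache 0 kept, no run.
  n12: re-examined; everything it read last time is the same (n2 unchanged, n11 unchanged) — cache 0 kept, no run.
  n13: re-examined; everything it read last time is the same (n10 unchanged, n11 unchanged) — cache 0 kept, no run.
  n15: re-examined; everything it read last time is the same (n13 unchanged, n12 unchanged) — cache 0 kept, no run.
  n18: re-examined; everything it read last time is the same (n15 unchanged, n10 unchanged) — cache 0 kept, no run.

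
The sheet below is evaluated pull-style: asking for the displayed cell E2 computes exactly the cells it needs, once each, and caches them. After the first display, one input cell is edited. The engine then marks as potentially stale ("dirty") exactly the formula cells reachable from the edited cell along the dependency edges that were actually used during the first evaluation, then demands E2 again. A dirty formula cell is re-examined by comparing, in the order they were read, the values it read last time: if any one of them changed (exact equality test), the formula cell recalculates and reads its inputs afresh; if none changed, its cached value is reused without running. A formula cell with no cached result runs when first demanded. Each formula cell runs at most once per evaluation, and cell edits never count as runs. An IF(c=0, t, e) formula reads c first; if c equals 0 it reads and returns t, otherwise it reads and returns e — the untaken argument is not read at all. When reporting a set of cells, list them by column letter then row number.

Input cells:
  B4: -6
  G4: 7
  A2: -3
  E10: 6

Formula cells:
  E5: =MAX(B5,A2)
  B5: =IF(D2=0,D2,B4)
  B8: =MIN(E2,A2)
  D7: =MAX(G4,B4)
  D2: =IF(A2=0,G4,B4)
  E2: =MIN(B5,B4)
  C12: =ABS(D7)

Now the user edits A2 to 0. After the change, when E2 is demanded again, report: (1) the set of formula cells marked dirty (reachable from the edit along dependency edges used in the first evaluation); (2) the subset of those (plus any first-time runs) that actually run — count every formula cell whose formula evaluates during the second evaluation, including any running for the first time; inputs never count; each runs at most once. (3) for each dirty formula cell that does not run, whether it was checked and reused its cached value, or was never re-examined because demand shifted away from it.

First demand of the output computes:
  D2 = IF(A2=0: A2=-3 -> else branch B4) = -6
  B5 = IF(D2=0: D2=-6 -> else branch B4) = -6
  E2 = MIN(-6, -6) = -6

After the edit, cleaning proceeds:
  D2: a read changed (A2 -3->0) — executes, giving 7.
  B5: a read changed (D2 -6->7) — executes, giving -6 — identical to its old value.
  E2: dirty, but its reads are unchanged (B5 unchanged, B4 unchanged); cached -6 stands.

Note the absorption at B5: it re-runs yet its value is the same, leaving the output's value untouched.

The edit dirties: B5, D2, E2.
2 formula cells run: B5, D2.
Cache hits after checking: E2.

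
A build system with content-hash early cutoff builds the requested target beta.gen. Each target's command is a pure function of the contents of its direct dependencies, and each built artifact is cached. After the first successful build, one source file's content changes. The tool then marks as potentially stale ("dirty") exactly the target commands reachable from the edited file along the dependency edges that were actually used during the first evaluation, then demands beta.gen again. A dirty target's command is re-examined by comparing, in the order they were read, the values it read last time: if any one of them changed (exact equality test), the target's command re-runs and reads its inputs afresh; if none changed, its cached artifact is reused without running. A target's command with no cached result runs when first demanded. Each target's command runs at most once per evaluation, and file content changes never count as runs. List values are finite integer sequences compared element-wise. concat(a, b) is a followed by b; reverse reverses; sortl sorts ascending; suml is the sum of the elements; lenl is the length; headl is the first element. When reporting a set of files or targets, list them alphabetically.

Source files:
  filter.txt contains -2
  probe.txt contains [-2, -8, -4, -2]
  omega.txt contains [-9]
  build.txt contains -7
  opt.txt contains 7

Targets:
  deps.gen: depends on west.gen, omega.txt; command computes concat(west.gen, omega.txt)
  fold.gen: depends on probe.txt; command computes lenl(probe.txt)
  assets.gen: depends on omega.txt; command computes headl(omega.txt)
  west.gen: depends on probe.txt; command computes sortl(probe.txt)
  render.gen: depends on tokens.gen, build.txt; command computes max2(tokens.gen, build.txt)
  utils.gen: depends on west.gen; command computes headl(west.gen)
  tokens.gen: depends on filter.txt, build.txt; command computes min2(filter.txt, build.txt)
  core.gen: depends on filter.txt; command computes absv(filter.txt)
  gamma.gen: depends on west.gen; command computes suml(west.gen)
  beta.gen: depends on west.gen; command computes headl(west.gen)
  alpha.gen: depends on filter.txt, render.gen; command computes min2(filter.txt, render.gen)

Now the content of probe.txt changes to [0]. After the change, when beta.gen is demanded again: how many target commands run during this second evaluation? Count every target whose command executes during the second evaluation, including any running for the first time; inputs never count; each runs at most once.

First evaluation (everything demanded from the output):
  west.gen = sortl([-2, -8, -4, -2]) = [-8, -4, -2, -2]
  beta.gen = headl([-8, -4, -2, -2]) = -8

Propagation after the edit:
  west.gen: runs — probe.txt [-2, -8, -4, -2]->[0]; result [0].
  beta.gen: runs — west.gen [-8, -4, -2, -2]->[0]; result 0.

Target commands that run: beta.gen, west.gen — 2 in total.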